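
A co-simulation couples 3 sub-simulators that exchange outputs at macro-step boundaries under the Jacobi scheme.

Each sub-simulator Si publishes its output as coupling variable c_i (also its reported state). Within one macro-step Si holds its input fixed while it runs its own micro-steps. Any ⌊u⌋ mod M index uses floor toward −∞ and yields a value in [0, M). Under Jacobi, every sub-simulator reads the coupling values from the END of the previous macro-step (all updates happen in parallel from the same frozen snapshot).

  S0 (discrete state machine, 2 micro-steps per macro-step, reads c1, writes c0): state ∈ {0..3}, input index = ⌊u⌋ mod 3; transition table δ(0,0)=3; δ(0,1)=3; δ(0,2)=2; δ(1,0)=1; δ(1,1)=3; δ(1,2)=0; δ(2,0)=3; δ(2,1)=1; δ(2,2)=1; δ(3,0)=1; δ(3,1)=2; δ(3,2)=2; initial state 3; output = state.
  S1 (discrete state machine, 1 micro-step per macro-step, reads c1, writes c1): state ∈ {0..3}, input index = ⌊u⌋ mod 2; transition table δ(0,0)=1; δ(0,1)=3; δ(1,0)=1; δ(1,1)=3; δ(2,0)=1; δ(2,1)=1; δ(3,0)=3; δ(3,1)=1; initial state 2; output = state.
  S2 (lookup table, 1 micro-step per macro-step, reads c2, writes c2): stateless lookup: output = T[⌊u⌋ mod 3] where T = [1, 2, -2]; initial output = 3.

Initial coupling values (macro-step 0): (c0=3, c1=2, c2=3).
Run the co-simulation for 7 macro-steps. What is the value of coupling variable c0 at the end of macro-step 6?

c0 at macro-step 6 = 2

macro 1: S0 reads c1=2 → after 2×micro: 1; S1 reads c1=2 → after 1×micro: 1; S2 reads c2=3 → after 1×micro: 1 ⇒ (c0=1, c1=1, c2=1)
macro 2: S0 reads c1=1 → after 2×micro: 2; S1 reads c1=1 → after 1×micro: 3; S2 reads c2=1 → after 1×micro: 2 ⇒ (c0=2, c1=3, c2=2)
macro 3: S0 reads c1=3 → after 2×micro: 1; S1 reads c1=3 → after 1×micro: 1; S2 reads c2=2 → after 1×micro: -2 ⇒ (c0=1, c1=1, c2=-2)
macro 4: S0 reads c1=1 → after 2×micro: 2; S1 reads c1=1 → after 1×micro: 3; S2 reads c2=-2 → after 1×micro: 2 ⇒ (c0=2, c1=3, c2=2)
macro 5: S0 reads c1=3 → after 2×micro: 1; S1 reads c1=3 → after 1×micro: 1; S2 reads c2=2 → after 1×micro: -2 ⇒ (c0=1, c1=1, c2=-2)
macro 6: S0 reads c1=1 → after 2×micro: 2; S1 reads c1=1 → after 1×micro: 3; S2 reads c2=-2 → after 1×micro: 2 ⇒ (c0=2, c1=3, c2=2)
macro 7: S0 reads c1=3 → after 2×micro: 1; S1 reads c1=3 → after 1×micro: 1; S2 reads c2=2 → after 1×micro: -2 ⇒ (c0=1, c1=1, c2=-2)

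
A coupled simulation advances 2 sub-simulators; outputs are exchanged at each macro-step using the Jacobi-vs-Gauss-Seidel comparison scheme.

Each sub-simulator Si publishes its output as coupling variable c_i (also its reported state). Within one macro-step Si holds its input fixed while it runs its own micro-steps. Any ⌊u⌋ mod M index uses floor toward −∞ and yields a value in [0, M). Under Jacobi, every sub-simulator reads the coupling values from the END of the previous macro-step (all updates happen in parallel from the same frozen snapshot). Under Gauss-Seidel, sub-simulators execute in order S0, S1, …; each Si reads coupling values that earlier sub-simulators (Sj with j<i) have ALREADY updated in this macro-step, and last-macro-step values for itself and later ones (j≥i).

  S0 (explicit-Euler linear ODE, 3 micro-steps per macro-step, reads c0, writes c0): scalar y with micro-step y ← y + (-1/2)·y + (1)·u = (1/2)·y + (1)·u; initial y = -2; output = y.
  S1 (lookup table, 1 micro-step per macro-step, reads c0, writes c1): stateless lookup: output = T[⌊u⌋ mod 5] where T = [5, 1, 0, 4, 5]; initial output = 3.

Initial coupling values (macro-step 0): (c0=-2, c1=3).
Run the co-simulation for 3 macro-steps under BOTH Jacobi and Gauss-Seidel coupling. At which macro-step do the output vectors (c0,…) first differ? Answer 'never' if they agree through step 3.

[Jacobi] macro 1: S0 reads c0=-2 → after 3×micro: -15/4; S1 reads c0=-2 → after 1×micro: 4 ⇒ (c0=-15/4, c1=4)
[Jacobi] macro 2: S0 reads c0=-15/4 → after 3×micro: -225/32; S1 reads c0=-15/4 → after 1×micro: 1 ⇒ (c0=-225/32, c1=1)
[Jacobi] macro 3: S0 reads c0=-225/32 → after 3×micro: -3375/256; S1 reads c0=-225/32 → after 1×micro: 0 ⇒ (c0=-3375/256, c1=0)
[Gauss-Seidel] macro 1: S0 reads c0=-2 → after 3×micro: -15/4; S1 reads c0=-15/4 → after 1×micro: 1 ⇒ (c0=-15/4, c1=1)
[Gauss-Seidel] macro 2: S0 reads c0=-15/4 → after 3×micro: -225/32; S1 reads c0=-225/32 → after 1×micro: 0 ⇒ (c0=-225/32, c1=0)
[Gauss-Seidel] macro 3: S0 reads c0=-225/32 → after 3×micro: -3375/256; S1 reads c0=-3375/256 → after 1×micro: 1 ⇒ (c0=-3375/256, c1=1)

first divergence at macro-step: 1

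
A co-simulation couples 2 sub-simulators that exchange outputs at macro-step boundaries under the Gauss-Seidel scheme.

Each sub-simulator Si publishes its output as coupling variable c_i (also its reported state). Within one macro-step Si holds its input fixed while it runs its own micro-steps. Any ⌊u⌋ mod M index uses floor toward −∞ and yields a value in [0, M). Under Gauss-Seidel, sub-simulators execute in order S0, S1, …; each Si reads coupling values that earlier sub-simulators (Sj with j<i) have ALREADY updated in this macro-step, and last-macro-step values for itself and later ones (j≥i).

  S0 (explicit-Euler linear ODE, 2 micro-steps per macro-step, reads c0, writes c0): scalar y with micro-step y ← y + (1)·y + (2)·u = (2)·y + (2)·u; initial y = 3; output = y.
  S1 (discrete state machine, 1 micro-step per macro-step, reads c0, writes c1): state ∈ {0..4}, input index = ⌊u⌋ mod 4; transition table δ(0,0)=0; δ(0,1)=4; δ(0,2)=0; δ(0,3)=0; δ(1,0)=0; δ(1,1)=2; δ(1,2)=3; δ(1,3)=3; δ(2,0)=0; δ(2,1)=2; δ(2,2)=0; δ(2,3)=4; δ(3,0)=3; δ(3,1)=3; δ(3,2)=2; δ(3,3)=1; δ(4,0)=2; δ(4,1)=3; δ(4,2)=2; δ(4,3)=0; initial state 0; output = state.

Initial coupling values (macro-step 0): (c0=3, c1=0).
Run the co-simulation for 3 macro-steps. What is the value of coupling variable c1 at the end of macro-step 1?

c1 at macro-step 1 = 0

macro 1: S0 reads c0=3 → after 2×micro: 30; S1 reads c0=30 → after 1×micro: 0 ⇒ (c0=30, c1=0)
macro 2: S0 reads c0=30 → after 2×micro: 300; S1 reads c0=300 → after 1×micro: 0 ⇒ (c0=300, c1=0)
macro 3: S0 reads c0=300 → after 2×micro: 3000; S1 reads c0=3000 → after 1×micro: 0 ⇒ (c0=3000, c1=0)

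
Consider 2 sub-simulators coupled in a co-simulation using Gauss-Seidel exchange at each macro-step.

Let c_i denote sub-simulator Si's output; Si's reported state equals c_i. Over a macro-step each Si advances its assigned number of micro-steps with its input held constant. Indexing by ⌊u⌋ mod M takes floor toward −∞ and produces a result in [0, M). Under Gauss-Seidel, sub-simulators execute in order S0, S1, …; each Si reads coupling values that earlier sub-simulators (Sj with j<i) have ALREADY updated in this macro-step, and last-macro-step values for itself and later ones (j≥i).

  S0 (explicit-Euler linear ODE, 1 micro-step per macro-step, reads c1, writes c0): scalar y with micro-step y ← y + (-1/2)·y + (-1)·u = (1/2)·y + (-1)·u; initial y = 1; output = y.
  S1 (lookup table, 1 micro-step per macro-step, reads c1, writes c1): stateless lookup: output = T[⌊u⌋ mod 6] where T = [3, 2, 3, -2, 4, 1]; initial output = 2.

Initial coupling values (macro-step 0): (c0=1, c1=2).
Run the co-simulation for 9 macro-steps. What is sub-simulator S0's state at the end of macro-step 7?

macro 1: S0 reads c1=2 → after 1×micro: -3/2; S1 reads c1=2 → after 1×micro: 3 ⇒ (c0=-3/2, c1=3)
macro 2: S0 reads c1=3 → after 1×micro: -15/4; S1 reads c1=3 → after 1×micro: -2 ⇒ (c0=-15/4, c1=-2)
macro 3: S0 reads c1=-2 → after 1×micro: 1/8; S1 reads c1=-2 → after 1×micro: 4 ⇒ (c0=1/8, c1=4)
macro 4: S0 reads c1=4 → after 1×micro: -63/16; S1 reads c1=4 → after 1×micro: 4 ⇒ (c0=-63/16, c1=4)
macro 5: S0 reads c1=4 → after 1×micro: -191/32; S1 reads c1=4 → after 1×micro: 4 ⇒ (c0=-191/32, c1=4)
macro 6: S0 reads c1=4 → after 1×micro: -447/64; S1 reads c1=4 → after 1×micro: 4 ⇒ (c0=-447/64, c1=4)
macro 7: S0 reads c1=4 → after 1×micro: -959/128; S1 reads c1=4 → after 1×micro: 4 ⇒ (c0=-959/128, c1=4)
macro 8: S0 reads c1=4 → after 1×micro: -1983/256; S1 reads c1=4 → after 1×micro: 4 ⇒ (c0=-1983/256, c1=4)
macro 9: S0 reads c1=4 → after 1×micro: -4031/512; S1 reads c1=4 → after 1×micro: 4 ⇒ (c0=-4031/512, c1=4)

S0 state at macro-step 7 = -959/128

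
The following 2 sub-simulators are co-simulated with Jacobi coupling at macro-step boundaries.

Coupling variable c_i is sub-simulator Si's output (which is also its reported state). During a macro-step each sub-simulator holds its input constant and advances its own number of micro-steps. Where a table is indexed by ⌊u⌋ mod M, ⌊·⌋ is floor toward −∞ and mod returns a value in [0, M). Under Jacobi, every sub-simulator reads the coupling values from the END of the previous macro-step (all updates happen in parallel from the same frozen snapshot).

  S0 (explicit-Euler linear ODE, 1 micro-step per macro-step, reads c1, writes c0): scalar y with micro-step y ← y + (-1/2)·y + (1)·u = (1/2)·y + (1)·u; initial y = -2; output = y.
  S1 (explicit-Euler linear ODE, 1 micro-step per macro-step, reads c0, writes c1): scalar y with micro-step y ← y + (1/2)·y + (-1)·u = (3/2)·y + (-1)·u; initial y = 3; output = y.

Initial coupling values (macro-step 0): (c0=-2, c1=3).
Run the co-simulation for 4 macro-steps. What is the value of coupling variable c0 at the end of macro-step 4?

macro 1: S0 reads c1=3 → after 1×micro: 2; S1 reads c0=-2 → after 1×micro: 13/2 ⇒ (c0=2, c1=13/2)
macro 2: S0 reads c1=13/2 → after 1×micro: 15/2; S1 reads c0=2 → after 1×micro: 31/4 ⇒ (c0=15/2, c1=31/4)
macro 3: S0 reads c1=31/4 → after 1×micro: 23/2; S1 reads c0=15/2 → after 1×micro: 33/8 ⇒ (c0=23/2, c1=33/8)
macro 4: S0 reads c1=33/8 → after 1×micro: 79/8; S1 reads c0=23/2 → after 1×micro: -85/16 ⇒ (c0=79/8, c1=-85/16)

c0 at macro-step 4 = 79/8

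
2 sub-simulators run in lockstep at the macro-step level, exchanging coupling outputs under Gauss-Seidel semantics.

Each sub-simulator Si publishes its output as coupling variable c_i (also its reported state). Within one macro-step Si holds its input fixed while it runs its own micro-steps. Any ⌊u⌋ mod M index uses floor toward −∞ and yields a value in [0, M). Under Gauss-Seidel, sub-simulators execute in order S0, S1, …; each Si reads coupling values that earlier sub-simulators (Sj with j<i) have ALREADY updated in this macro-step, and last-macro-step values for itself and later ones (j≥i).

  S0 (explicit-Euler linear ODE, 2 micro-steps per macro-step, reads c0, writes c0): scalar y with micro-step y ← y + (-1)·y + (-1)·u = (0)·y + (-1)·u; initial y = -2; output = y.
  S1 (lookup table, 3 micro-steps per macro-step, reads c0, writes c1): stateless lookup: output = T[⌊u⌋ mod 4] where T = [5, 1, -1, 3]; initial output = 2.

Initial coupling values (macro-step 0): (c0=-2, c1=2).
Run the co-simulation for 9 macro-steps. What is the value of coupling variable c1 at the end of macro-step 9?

c1 at macro-step 9 = -1

macro 1: S0 reads c0=-2 → after 2×micro: 2; S1 reads c0=2 → after 3×micro: -1 ⇒ (c0=2, c1=-1)
macro 2: S0 reads c0=2 → after 2×micro: -2; S1 reads c0=-2 → after 3×micro: -1 ⇒ (c0=-2, c1=-1)
macro 3: S0 reads c0=-2 → after 2×micro: 2; S1 reads c0=2 → after 3×micro: -1 ⇒ (c0=2, c1=-1)
macro 4: S0 reads c0=2 → after 2×micro: -2; S1 reads c0=-2 → after 3×micro: -1 ⇒ (c0=-2, c1=-1)
macro 5: S0 reads c0=-2 → after 2×micro: 2; S1 reads c0=2 → after 3×micro: -1 ⇒ (c0=2, c1=-1)
macro 6: S0 reads c0=2 → after 2×micro: -2; S1 reads c0=-2 → after 3×micro: -1 ⇒ (c0=-2, c1=-1)
macro 7: S0 reads c0=-2 → after 2×micro: 2; S1 reads c0=2 → after 3×micro: -1 ⇒ (c0=2, c1=-1)
macro 8: S0 reads c0=2 → after 2×micro: -2; S1 reads c0=-2 → after 3×micro: -1 ⇒ (c0=-2, c1=-1)
macro 9: S0 reads c0=-2 → after 2×micro: 2; S1 reads c0=2 → after 3×micro: -1 ⇒ (c0=2, c1=-1)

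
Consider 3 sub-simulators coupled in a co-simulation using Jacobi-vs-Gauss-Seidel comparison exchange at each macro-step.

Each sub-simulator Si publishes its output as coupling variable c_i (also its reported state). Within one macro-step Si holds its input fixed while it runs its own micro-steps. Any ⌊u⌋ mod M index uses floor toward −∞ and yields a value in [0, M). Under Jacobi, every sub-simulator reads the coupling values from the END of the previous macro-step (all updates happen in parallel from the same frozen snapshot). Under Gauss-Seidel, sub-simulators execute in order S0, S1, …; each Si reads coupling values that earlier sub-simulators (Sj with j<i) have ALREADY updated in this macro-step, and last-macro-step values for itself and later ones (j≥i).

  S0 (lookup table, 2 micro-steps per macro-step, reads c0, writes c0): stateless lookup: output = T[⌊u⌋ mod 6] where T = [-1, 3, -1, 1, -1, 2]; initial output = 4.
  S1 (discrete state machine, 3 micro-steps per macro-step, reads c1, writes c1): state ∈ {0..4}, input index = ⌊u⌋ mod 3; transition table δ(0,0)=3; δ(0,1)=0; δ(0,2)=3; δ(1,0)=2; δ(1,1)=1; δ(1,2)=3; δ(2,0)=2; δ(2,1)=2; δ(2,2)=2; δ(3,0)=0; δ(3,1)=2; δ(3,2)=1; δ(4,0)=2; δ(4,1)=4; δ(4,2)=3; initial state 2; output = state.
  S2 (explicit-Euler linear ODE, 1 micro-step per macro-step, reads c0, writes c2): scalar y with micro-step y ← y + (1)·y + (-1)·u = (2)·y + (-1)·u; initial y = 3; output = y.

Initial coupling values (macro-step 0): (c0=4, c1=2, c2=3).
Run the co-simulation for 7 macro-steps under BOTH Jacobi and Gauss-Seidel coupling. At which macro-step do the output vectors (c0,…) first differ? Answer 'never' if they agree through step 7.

first divergence at macro-step: 1

[Jacobi] macro 1: S0 reads c0=4 → after 2×micro: -1; S1 reads c1=2 → after 3×micro: 2; S2 reads c0=4 → after 1×micro: 2 ⇒ (c0=-1, c1=2, c2=2)
[Jacobi] macro 2: S0 reads c0=-1 → after 2×micro: 2; S1 reads c1=2 → after 3×micro: 2; S2 reads c0=-1 → after 1×micro: 5 ⇒ (c0=2, c1=2, c2=5)
[Jacobi] macro 3: S0 reads c0=2 → after 2×micro: -1; S1 reads c1=2 → after 3×micro: 2; S2 reads c0=2 → after 1×micro: 8 ⇒ (c0=-1, c1=2, c2=8)
[Jacobi] macro 4: S0 reads c0=-1 → after 2×micro: 2; S1 reads c1=2 → after 3×micro: 2; S2 reads c0=-1 → after 1×micro: 17 ⇒ (c0=2, c1=2, c2=17)
[Jacobi] macro 5: S0 reads c0=2 → after 2×micro: -1; S1 reads c1=2 → after 3×micro: 2; S2 reads c0=2 → after 1×micro: 32 ⇒ (c0=-1, c1=2, c2=32)
[Jacobi] macro 6: S0 reads c0=-1 → after 2×micro: 2; S1 reads c1=2 → after 3×micro: 2; S2 reads c0=-1 → after 1×micro: 65 ⇒ (c0=2, c1=2, c2=65)
[Jacobi] macro 7: S0 reads c0=2 → after 2×micro: -1; S1 reads c1=2 → after 3×micro: 2; S2 reads c0=2 → after 1×micro: 128 ⇒ (c0=-1, c1=2, c2=128)
[Gauss-Seidel] macro 1: S0 reads c0=4 → after 2×micro: -1; S1 reads c1=2 → after 3×micro: 2; S2 reads c0=-1 → after 1×micro: 7 ⇒ (c0=-1, c1=2, c2=7)
[Gauss-Seidel] macro 2: S0 reads c0=-1 → after 2×micro: 2; S1 reads c1=2 → after 3×micro: 2; S2 reads c0=2 → after 1×micro: 12 ⇒ (c0=2, c1=2, c2=12)
[Gauss-Seidel] macro 3: S0 reads c0=2 → after 2×micro: -1; S1 reads c1=2 → after 3×micro: 2; S2 reads c0=-1 → after 1×micro: 25 ⇒ (c0=-1, c1=2, c2=25)
[Gauss-Seidel] macro 4: S0 reads c0=-1 → after 2×micro: 2; S1 reads c1=2 → after 3×micro: 2; S2 reads c0=2 → after 1×micro: 48 ⇒ (c0=2, c1=2, c2=48)
[Gauss-Seidel] macro 5: S0 reads c0=2 → after 2×micro: -1; S1 reads c1=2 → after 3×micro: 2; S2 reads c0=-1 → after 1×micro: 97 ⇒ (c0=-1, c1=2, c2=97)
[Gauss-Seidel] macro 6: S0 reads c0=-1 → after 2×micro: 2; S1 reads c1=2 → after 3×micro: 2; S2 reads c0=2 → after 1×micro: 192 ⇒ (c0=2, c1=2, c2=192)
[Gauss-Seidel] macro 7: S0 reads c0=2 → after 2×micro: -1; S1 reads c1=2 → after 3×micro: 2; S2 reads c0=-1 → after 1×micro: 385 ⇒ (c0=-1, c1=2, c2=385)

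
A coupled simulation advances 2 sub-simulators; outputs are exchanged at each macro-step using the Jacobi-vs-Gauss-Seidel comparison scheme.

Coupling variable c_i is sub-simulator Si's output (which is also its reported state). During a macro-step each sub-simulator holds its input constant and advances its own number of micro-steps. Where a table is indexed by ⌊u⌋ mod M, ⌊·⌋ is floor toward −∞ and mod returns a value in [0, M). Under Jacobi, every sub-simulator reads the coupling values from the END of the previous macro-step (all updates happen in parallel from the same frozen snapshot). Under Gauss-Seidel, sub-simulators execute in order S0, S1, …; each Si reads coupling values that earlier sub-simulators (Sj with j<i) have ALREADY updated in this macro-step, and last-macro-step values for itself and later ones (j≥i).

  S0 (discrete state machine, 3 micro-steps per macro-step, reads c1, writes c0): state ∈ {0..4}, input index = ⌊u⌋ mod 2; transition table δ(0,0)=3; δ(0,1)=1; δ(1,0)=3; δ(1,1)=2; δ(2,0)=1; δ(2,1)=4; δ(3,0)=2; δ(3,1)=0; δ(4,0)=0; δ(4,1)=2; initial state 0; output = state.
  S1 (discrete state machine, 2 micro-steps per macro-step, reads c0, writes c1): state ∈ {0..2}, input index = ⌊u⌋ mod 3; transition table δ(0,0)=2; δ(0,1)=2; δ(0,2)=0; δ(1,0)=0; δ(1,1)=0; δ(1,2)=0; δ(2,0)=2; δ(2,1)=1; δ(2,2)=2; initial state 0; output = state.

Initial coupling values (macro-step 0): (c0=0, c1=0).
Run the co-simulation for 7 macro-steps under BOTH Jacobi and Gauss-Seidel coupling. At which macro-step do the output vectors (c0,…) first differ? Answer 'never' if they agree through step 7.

[Jacobi] macro 1: S0 reads c1=0 → after 3×micro: 1; S1 reads c0=0 → after 2×micro: 2 ⇒ (c0=1, c1=2)
[Jacobi] macro 2: S0 reads c1=2 → after 3×micro: 1; S1 reads c0=1 → after 2×micro: 0 ⇒ (c0=1, c1=0)
[Jacobi] macro 3: S0 reads c1=0 → after 3×micro: 1; S1 reads c0=1 → after 2×micro: 1 ⇒ (c0=1, c1=1)
[Jacobi] macro 4: S0 reads c1=1 → after 3×micro: 2; S1 reads c0=1 → after 2×micro: 2 ⇒ (c0=2, c1=2)
[Jacobi] macro 5: S0 reads c1=2 → after 3×micro: 2; S1 reads c0=2 → after 2×micro: 2 ⇒ (c0=2, c1=2)
[Jacobi] macro 6: S0 reads c1=2 → after 3×micro: 2; S1 reads c0=2 → after 2×micro: 2 ⇒ (c0=2, c1=2)
[Jacobi] macro 7: S0 reads c1=2 → after 3×micro: 2; S1 reads c0=2 → after 2×micro: 2 ⇒ (c0=2, c1=2)
[Gauss-Seidel] macro 1: S0 reads c1=0 → after 3×micro: 1; S1 reads c0=1 → after 2×micro: 1 ⇒ (c0=1, c1=1)
[Gauss-Seidel] macro 2: S0 reads c1=1 → after 3×micro: 2; S1 reads c0=2 → after 2×micro: 0 ⇒ (c0=2, c1=0)
[Gauss-Seidel] macro 3: S0 reads c1=0 → after 3×micro: 2; S1 reads c0=2 → after 2×micro: 0 ⇒ (c0=2, c1=0)
[Gauss-Seidel] macro 4: S0 reads c1=0 → after 3×micro: 2; S1 reads c0=2 → after 2×micro: 0 ⇒ (c0=2, c1=0)
[Gauss-Seidel] macro 5: S0 reads c1=0 → after 3×micro: 2; S1 reads c0=2 → after 2×micro: 0 ⇒ (c0=2, c1=0)
[Gauss-Seidel] macro 6: S0 reads c1=0 → after 3×micro: 2; S1 reads c0=2 → after 2×micro: 0 ⇒ (c0=2, c1=0)
[Gauss-Seidel] macro 7: S0 reads c1=0 → after 3×micro: 2; S1 reads c0=2 → after 2×micro: 0 ⇒ (c0=2, c1=0)

first divergence at macro-step: 1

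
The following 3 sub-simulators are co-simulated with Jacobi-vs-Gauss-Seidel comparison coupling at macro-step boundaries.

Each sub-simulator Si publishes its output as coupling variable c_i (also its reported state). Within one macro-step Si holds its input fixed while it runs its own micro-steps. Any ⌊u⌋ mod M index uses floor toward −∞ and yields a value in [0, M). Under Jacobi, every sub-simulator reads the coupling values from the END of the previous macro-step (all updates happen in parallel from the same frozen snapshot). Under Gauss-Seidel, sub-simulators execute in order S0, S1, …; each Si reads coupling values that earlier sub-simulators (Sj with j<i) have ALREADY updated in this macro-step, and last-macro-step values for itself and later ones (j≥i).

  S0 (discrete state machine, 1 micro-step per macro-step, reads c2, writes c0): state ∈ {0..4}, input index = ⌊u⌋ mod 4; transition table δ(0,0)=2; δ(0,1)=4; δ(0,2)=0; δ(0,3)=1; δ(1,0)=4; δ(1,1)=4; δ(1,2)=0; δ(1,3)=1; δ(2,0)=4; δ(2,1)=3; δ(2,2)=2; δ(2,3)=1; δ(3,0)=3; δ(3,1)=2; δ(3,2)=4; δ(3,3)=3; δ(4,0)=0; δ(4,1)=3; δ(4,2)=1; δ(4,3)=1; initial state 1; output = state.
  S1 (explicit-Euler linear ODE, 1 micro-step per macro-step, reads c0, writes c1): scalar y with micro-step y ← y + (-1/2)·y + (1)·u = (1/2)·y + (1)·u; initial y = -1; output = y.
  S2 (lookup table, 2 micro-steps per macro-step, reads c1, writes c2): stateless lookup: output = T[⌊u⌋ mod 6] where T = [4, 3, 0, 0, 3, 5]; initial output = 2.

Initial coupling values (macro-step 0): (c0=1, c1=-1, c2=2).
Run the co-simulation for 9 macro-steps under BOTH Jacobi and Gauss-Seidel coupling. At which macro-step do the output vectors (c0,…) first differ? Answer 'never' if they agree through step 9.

first divergence at macro-step: 1

[Jacobi] macro 1: S0 reads c2=2 → after 1×micro: 0; S1 reads c0=1 → after 1×micro: 1/2; S2 reads c1=-1 → after 2×micro: 5 ⇒ (c0=0, c1=1/2, c2=5)
[Jacobi] macro 2: S0 reads c2=5 → after 1×micro: 4; S1 reads c0=0 → after 1×micro: 1/4; S2 reads c1=1/2 → after 2×micro: 4 ⇒ (c0=4, c1=1/4, c2=4)
[Jacobi] macro 3: S0 reads c2=4 → after 1×micro: 0; S1 reads c0=4 → after 1×micro: 33/8; S2 reads c1=1/4 → after 2×micro: 4 ⇒ (c0=0, c1=33/8, c2=4)
[Jacobi] macro 4: S0 reads c2=4 → after 1×micro: 2; S1 reads c0=0 → after 1×micro: 33/16; S2 reads c1=33/8 → after 2×micro: 3 ⇒ (c0=2, c1=33/16, c2=3)
[Jacobi] macro 5: S0 reads c2=3 → after 1×micro: 1; S1 reads c0=2 → after 1×micro: 97/32; S2 reads c1=33/16 → after 2×micro: 0 ⇒ (c0=1, c1=97/32, c2=0)
[Jacobi] macro 6: S0 reads c2=0 → after 1×micro: 4; S1 reads c0=1 → after 1×micro: 161/64; S2 reads c1=97/32 → after 2×micro: 0 ⇒ (c0=4, c1=161/64, c2=0)
[Jacobi] macro 7: S0 reads c2=0 → after 1×micro: 0; S1 reads c0=4 → after 1×micro: 673/128; S2 reads c1=161/64 → after 2×micro: 0 ⇒ (c0=0, c1=673/128, c2=0)
[Jacobi] macro 8: S0 reads c2=0 → after 1×micro: 2; S1 reads c0=0 → after 1×micro: 673/256; S2 reads c1=673/128 → after 2×micro: 5 ⇒ (c0=2, c1=673/256, c2=5)
[Jacobi] macro 9: S0 reads c2=5 → after 1×micro: 3; S1 reads c0=2 → after 1×micro: 1697/512; S2 reads c1=673/256 → after 2×micro: 0 ⇒ (c0=3, c1=1697/512, c2=0)
[Gauss-Seidel] macro 1: S0 reads c2=2 → after 1×micro: 0; S1 reads c0=0 → after 1×micro: -1/2; S2 reads c1=-1/2 → after 2×micro: 5 ⇒ (c0=0, c1=-1/2, c2=5)
[Gauss-Seidel] macro 2: S0 reads c2=5 → after 1×micro: 4; S1 reads c0=4 → after 1×micro: 15/4; S2 reads c1=15/4 → after 2×micro: 0 ⇒ (c0=4, c1=15/4, c2=0)
[Gauss-Seidel] macro 3: S0 reads c2=0 → after 1×micro: 0; S1 reads c0=0 → after 1×micro: 15/8; S2 reads c1=15/8 → after 2×micro: 3 ⇒ (c0=0, c1=15/8, c2=3)
[Gauss-Seidel] macro 4: S0 reads c2=3 → after 1×micro: 1; S1 reads c0=1 → after 1×micro: 31/16; S2 reads c1=31/16 → after 2×micro: 3 ⇒ (c0=1, c1=31/16, c2=3)
[Gauss-Seidel] macro 5: S0 reads c2=3 → after 1×micro: 1; S1 reads c0=1 → after 1×micro: 63/32; S2 reads c1=63/32 → after 2×micro: 3 ⇒ (c0=1, c1=63/32, c2=3)
[Gauss-Seidel] macro 6: S0 reads c2=3 → after 1×micro: 1; S1 reads c0=1 → after 1×micro: 127/64; S2 reads c1=127/64 → after 2×micro: 3 ⇒ (c0=1, c1=127/64, c2=3)
[Gauss-Seidel] macro 7: S0 reads c2=3 → after 1×micro: 1; S1 reads c0=1 → after 1×micro: 255/128; S2 reads c1=255/128 → after 2×micro: 3 ⇒ (c0=1, c1=255/128, c2=3)
[Gauss-Seidel] macro 8: S0 reads c2=3 → after 1×micro: 1; S1 reads c0=1 → after 1×micro: 511/256; S2 reads c1=511/256 → after 2×micro: 3 ⇒ (c0=1, c1=511/256, c2=3)
[Gauss-Seidel] macro 9: S0 reads c2=3 → after 1×micro: 1; S1 reads c0=1 → after 1×micro: 1023/512; S2 reads c1=1023/512 → after 2×micro: 3 ⇒ (c0=1, c1=1023/512, c2=3)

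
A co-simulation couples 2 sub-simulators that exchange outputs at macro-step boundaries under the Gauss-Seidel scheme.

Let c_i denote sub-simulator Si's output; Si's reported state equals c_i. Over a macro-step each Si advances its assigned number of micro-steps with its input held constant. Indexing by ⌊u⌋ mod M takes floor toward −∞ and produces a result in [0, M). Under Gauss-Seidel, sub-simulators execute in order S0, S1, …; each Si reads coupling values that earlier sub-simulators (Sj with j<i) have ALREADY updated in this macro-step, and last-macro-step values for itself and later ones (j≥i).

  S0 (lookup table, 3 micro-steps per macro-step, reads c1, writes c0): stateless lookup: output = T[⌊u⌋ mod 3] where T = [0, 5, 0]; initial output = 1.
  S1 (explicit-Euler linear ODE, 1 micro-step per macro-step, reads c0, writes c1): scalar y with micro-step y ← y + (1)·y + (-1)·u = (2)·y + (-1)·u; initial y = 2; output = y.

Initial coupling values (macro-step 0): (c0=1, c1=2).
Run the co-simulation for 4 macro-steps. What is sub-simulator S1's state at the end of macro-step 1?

S1 state at macro-step 1 = 4

macro 1: S0 reads c1=2 → after 3×micro: 0; S1 reads c0=0 → after 1×micro: 4 ⇒ (c0=0, c1=4)
macro 2: S0 reads c1=4 → after 3×micro: 5; S1 reads c0=5 → after 1×micro: 3 ⇒ (c0=5, c1=3)
macro 3: S0 reads c1=3 → after 3×micro: 0; S1 reads c0=0 → after 1×micro: 6 ⇒ (c0=0, c1=6)
macro 4: S0 reads c1=6 → after 3×micro: 0; S1 reads c0=0 → after 1×micro: 12 ⇒ (c0=0, c1=12)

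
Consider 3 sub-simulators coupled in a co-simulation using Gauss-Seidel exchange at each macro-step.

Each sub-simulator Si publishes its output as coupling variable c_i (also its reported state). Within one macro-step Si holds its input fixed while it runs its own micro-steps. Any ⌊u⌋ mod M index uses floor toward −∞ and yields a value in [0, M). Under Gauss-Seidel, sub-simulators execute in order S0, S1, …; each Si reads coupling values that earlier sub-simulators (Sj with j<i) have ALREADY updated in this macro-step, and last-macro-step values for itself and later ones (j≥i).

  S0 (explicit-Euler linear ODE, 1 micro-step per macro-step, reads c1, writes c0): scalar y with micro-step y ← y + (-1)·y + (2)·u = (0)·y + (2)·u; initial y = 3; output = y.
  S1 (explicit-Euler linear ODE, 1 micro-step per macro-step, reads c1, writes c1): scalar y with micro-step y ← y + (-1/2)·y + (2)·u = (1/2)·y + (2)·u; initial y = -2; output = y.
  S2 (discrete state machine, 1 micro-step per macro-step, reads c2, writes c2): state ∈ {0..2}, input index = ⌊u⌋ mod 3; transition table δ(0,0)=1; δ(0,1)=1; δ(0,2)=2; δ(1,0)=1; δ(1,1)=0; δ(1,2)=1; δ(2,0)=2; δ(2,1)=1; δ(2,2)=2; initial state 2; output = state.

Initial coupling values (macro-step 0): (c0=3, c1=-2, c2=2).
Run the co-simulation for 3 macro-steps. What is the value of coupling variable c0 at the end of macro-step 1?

c0 at macro-step 1 = -4

macro 1: S0 reads c1=-2 → after 1×micro: -4; S1 reads c1=-2 → after 1×micro: -5; S2 reads c2=2 → after 1×micro: 2 ⇒ (c0=-4, c1=-5, c2=2)
macro 2: S0 reads c1=-5 → after 1×micro: -10; S1 reads c1=-5 → after 1×micro: -25/2; S2 reads c2=2 → after 1×micro: 2 ⇒ (c0=-10, c1=-25/2, c2=2)
macro 3: S0 reads c1=-25/2 → after 1×micro: -25; S1 reads c1=-25/2 → after 1×micro: -125/4; S2 reads c2=2 → after 1×micro: 2 ⇒ (c0=-25, c1=-125/4, c2=2)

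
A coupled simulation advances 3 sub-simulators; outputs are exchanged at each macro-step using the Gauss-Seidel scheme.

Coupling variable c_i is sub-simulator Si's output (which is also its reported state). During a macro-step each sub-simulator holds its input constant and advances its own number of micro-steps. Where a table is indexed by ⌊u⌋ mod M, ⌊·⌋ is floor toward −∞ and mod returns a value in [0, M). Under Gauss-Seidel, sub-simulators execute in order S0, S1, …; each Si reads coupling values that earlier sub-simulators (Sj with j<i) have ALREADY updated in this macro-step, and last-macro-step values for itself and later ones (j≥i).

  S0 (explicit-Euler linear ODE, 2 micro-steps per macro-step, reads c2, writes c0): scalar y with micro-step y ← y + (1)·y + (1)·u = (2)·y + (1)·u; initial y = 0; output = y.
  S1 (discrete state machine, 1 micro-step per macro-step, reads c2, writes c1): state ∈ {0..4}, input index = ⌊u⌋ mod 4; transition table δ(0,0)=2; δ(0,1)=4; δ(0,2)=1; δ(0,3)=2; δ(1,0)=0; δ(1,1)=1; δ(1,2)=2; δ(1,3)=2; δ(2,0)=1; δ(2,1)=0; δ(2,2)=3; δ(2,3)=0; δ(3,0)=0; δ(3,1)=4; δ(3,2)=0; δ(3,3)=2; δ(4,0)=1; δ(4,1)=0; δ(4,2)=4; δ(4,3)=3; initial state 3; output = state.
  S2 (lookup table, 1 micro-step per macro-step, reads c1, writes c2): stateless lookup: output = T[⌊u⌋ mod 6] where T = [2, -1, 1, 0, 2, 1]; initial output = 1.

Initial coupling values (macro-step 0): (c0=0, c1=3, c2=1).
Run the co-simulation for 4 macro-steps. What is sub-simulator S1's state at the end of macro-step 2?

macro 1: S0 reads c2=1 → after 2×micro: 3; S1 reads c2=1 → after 1×micro: 4; S2 reads c1=4 → after 1×micro: 2 ⇒ (c0=3, c1=4, c2=2)
macro 2: S0 reads c2=2 → after 2×micro: 18; S1 reads c2=2 → after 1×micro: 4; S2 reads c1=4 → after 1×micro: 2 ⇒ (c0=18, c1=4, c2=2)
macro 3: S0 reads c2=2 → after 2×micro: 78; S1 reads c2=2 → after 1×micro: 4; S2 reads c1=4 → after 1×micro: 2 ⇒ (c0=78, c1=4, c2=2)
macro 4: S0 reads c2=2 → after 2×micro: 318; S1 reads c2=2 → after 1×micro: 4; S2 reads c1=4 → after 1×micro: 2 ⇒ (c0=318, c1=4, c2=2)

S1 state at macro-step 2 = 4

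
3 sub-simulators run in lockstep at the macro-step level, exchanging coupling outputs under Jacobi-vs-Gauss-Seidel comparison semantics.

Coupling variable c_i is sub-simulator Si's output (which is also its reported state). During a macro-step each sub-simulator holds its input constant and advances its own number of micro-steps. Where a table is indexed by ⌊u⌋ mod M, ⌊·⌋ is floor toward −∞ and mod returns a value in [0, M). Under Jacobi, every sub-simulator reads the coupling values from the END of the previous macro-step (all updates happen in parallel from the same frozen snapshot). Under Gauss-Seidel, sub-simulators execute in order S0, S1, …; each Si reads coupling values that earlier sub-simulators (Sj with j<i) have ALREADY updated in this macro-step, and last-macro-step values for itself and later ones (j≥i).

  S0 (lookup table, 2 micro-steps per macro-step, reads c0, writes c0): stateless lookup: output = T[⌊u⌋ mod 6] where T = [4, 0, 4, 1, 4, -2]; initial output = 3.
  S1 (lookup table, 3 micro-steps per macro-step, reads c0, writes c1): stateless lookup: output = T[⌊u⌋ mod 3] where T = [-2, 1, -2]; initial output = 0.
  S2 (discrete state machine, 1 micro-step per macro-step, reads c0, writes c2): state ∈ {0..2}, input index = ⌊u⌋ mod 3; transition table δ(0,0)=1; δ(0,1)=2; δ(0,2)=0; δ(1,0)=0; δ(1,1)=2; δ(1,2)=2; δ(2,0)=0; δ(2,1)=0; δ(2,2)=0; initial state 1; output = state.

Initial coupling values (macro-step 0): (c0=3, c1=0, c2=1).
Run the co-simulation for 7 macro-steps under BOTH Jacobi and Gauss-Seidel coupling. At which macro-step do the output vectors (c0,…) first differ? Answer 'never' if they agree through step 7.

first divergence at macro-step: 1

[Jacobi] macro 1: S0 reads c0=3 → after 2×micro: 1; S1 reads c0=3 → after 3×micro: -2; S2 reads c0=3 → after 1×micro: 0 ⇒ (c0=1, c1=-2, c2=0)
[Jacobi] macro 2: S0 reads c0=1 → after 2×micro: 0; S1 reads c0=1 → after 3×micro: 1; S2 reads c0=1 → after 1×micro: 2 ⇒ (c0=0, c1=1, c2=2)
[Jacobi] macro 3: S0 reads c0=0 → after 2×micro: 4; S1 reads c0=0 → after 3×micro: -2; S2 reads c0=0 → after 1×micro: 0 ⇒ (c0=4, c1=-2, c2=0)
[Jacobi] macro 4: S0 reads c0=4 → after 2×micro: 4; S1 reads c0=4 → after 3×micro: 1; S2 reads c0=4 → after 1×micro: 2 ⇒ (c0=4, c1=1, c2=2)
[Jacobi] macro 5: S0 reads c0=4 → after 2×micro: 4; S1 reads c0=4 → after 3×micro: 1; S2 reads c0=4 → after 1×micro: 0 ⇒ (c0=4, c1=1, c2=0)
[Jacobi] macro 6: S0 reads c0=4 → after 2×micro: 4; S1 reads c0=4 → after 3×micro: 1; S2 reads c0=4 → after 1×micro: 2 ⇒ (c0=4, c1=1, c2=2)
[Jacobi] macro 7: S0 reads c0=4 → after 2×micro: 4; S1 reads c0=4 → after 3×micro: 1; S2 reads c0=4 → after 1×micro: 0 ⇒ (c0=4, c1=1, c2=0)
[Gauss-Seidel] macro 1: S0 reads c0=3 → after 2×micro: 1; S1 reads c0=1 → after 3×micro: 1; S2 reads c0=1 → after 1×micro: 2 ⇒ (c0=1, c1=1, c2=2)
[Gauss-Seidel] macro 2: S0 reads c0=1 → after 2×micro: 0; S1 reads c0=0 → after 3×micro: -2; S2 reads c0=0 → after 1×micro: 0 ⇒ (c0=0, c1=-2, c2=0)
[Gauss-Seidel] macro 3: S0 reads c0=0 → after 2×micro: 4; S1 reads c0=4 → after 3×micro: 1; S2 reads c0=4 → after 1×micro: 2 ⇒ (c0=4, c1=1, c2=2)
[Gauss-Seidel] macro 4: S0 reads c0=4 → after 2×micro: 4; S1 reads c0=4 → after 3×micro: 1; S2 reads c0=4 → after 1×micro: 0 ⇒ (c0=4, c1=1, c2=0)
[Gauss-Seidel] macro 5: S0 reads c0=4 → after 2×micro: 4; S1 reads c0=4 → after 3×micro: 1; S2 reads c0=4 → after 1×micro: 2 ⇒ (c0=4, c1=1, c2=2)
[Gauss-Seidel] macro 6: S0 reads c0=4 → after 2×micro: 4; S1 reads c0=4 → after 3×micro: 1; S2 reads c0=4 → after 1×micro: 0 ⇒ (c0=4, c1=1, c2=0)
[Gauss-Seidel] macro 7: S0 reads c0=4 → after 2×micro: 4; S1 reads c0=4 → after 3×micro: 1; S2 reads c0=4 → after 1×micro: 2 ⇒ (c0=4, c1=1, c2=2)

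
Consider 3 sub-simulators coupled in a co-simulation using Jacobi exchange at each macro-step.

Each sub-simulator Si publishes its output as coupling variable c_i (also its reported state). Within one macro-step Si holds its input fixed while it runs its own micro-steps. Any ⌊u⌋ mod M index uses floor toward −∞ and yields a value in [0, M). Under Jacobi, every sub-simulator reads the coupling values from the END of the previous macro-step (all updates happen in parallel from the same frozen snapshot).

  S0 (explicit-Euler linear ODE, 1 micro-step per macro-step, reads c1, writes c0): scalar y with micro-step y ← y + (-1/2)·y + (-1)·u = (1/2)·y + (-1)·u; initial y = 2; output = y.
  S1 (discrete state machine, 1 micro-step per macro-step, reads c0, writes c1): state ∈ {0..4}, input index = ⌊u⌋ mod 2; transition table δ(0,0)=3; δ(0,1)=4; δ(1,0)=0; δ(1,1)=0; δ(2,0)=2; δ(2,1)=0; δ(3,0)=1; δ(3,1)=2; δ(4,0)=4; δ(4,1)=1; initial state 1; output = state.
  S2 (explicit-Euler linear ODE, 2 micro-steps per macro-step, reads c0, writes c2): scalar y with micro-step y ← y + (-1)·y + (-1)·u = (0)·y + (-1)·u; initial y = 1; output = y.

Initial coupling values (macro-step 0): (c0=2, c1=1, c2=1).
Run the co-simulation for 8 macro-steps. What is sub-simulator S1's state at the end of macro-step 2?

macro 1: S0 reads c1=1 → after 1×micro: 0; S1 reads c0=2 → after 1×micro: 0; S2 reads c0=2 → after 2×micro: -2 ⇒ (c0=0, c1=0, c2=-2)
macro 2: S0 reads c1=0 → after 1×micro: 0; S1 reads c0=0 → after 1×micro: 3; S2 reads c0=0 → after 2×micro: 0 ⇒ (c0=0, c1=3, c2=0)
macro 3: S0 reads c1=3 → after 1×micro: -3; S1 reads c0=0 → after 1×micro: 1; S2 reads c0=0 → after 2×micro: 0 ⇒ (c0=-3, c1=1, c2=0)
macro 4: S0 reads c1=1 → after 1×micro: -5/2; S1 reads c0=-3 → after 1×micro: 0; S2 reads c0=-3 → after 2×micro: 3 ⇒ (c0=-5/2, c1=0, c2=3)
macro 5: S0 reads c1=0 → after 1×micro: -5/4; S1 reads c0=-5/2 → after 1×micro: 4; S2 reads c0=-5/2 → after 2×micro: 5/2 ⇒ (c0=-5/4, c1=4, c2=5/2)
macro 6: S0 reads c1=4 → after 1×micro: -37/8; S1 reads c0=-5/4 → after 1×micro: 4; S2 reads c0=-5/4 → after 2×micro: 5/4 ⇒ (c0=-37/8, c1=4, c2=5/4)
macro 7: S0 reads c1=4 → after 1×micro: -101/16; S1 reads c0=-37/8 → after 1×micro: 1; S2 reads c0=-37/8 → after 2×micro: 37/8 ⇒ (c0=-101/16, c1=1, c2=37/8)
macro 8: S0 reads c1=1 → after 1×micro: -133/32; S1 reads c0=-101/16 → after 1×micro: 0; S2 reads c0=-101/16 → after 2×micro: 101/16 ⇒ (c0=-133/32, c1=0, c2=101/16)

S1 state at macro-step 2 = 3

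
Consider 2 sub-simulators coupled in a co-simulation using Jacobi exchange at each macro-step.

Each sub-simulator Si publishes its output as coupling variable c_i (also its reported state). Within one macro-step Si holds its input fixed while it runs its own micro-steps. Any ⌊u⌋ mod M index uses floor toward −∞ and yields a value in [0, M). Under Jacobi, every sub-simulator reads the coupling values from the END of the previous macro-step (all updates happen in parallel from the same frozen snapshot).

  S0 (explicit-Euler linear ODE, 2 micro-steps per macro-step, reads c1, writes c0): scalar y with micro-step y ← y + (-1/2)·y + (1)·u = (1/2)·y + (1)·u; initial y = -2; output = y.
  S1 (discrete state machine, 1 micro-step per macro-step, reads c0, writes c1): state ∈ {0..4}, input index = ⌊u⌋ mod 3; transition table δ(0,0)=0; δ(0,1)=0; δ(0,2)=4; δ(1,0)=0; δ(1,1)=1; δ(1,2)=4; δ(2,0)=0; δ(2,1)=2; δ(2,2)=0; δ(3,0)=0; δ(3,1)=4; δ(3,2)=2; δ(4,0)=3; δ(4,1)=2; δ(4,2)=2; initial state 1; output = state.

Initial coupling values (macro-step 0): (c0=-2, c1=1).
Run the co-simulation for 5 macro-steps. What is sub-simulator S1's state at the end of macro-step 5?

S1 state at macro-step 5 = 1

macro 1: S0 reads c1=1 → after 2×micro: 1; S1 reads c0=-2 → after 1×micro: 1 ⇒ (c0=1, c1=1)
macro 2: S0 reads c1=1 → after 2×micro: 7/4; S1 reads c0=1 → after 1×micro: 1 ⇒ (c0=7/4, c1=1)
macro 3: S0 reads c1=1 → after 2×micro: 31/16; S1 reads c0=7/4 → after 1×micro: 1 ⇒ (c0=31/16, c1=1)
macro 4: S0 reads c1=1 → after 2×micro: 127/64; S1 reads c0=31/16 → after 1×micro: 1 ⇒ (c0=127/64, c1=1)
macro 5: S0 reads c1=1 → after 2×micro: 511/256; S1 reads c0=127/64 → after 1×micro: 1 ⇒ (c0=511/256, c1=1)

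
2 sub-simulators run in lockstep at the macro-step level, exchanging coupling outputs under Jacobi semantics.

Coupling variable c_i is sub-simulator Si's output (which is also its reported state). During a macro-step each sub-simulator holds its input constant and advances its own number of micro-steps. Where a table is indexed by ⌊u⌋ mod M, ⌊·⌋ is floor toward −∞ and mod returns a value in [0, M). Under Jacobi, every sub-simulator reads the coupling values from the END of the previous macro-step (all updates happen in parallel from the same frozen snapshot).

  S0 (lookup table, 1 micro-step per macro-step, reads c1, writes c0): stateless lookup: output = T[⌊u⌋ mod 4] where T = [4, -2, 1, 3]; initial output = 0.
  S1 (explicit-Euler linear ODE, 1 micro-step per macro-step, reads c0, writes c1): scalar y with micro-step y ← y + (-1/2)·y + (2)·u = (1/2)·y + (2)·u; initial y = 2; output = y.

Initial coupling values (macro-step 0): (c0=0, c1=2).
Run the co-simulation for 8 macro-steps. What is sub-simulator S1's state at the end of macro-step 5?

macro 1: S0 reads c1=2 → after 1×micro: 1; S1 reads c0=0 → after 1×micro: 1 ⇒ (c0=1, c1=1)
macro 2: S0 reads c1=1 → after 1×micro: -2; S1 reads c0=1 → after 1×micro: 5/2 ⇒ (c0=-2, c1=5/2)
macro 3: S0 reads c1=5/2 → after 1×micro: 1; S1 reads c0=-2 → after 1×micro: -11/4 ⇒ (c0=1, c1=-11/4)
macro 4: S0 reads c1=-11/4 → after 1×micro: -2; S1 reads c0=1 → after 1×micro: 5/8 ⇒ (c0=-2, c1=5/8)
macro 5: S0 reads c1=5/8 → after 1×micro: 4; S1 reads c0=-2 → after 1×micro: -59/16 ⇒ (c0=4, c1=-59/16)
macro 6: S0 reads c1=-59/16 → after 1×micro: 4; S1 reads c0=4 → after 1×micro: 197/32 ⇒ (c0=4, c1=197/32)
macro 7: S0 reads c1=197/32 → after 1×micro: 1; S1 reads c0=4 → after 1×micro: 709/64 ⇒ (c0=1, c1=709/64)
macro 8: S0 reads c1=709/64 → after 1×micro: 3; S1 reads c0=1 → after 1×micro: 965/128 ⇒ (c0=3, c1=965/128)

S1 state at macro-step 5 = -59/16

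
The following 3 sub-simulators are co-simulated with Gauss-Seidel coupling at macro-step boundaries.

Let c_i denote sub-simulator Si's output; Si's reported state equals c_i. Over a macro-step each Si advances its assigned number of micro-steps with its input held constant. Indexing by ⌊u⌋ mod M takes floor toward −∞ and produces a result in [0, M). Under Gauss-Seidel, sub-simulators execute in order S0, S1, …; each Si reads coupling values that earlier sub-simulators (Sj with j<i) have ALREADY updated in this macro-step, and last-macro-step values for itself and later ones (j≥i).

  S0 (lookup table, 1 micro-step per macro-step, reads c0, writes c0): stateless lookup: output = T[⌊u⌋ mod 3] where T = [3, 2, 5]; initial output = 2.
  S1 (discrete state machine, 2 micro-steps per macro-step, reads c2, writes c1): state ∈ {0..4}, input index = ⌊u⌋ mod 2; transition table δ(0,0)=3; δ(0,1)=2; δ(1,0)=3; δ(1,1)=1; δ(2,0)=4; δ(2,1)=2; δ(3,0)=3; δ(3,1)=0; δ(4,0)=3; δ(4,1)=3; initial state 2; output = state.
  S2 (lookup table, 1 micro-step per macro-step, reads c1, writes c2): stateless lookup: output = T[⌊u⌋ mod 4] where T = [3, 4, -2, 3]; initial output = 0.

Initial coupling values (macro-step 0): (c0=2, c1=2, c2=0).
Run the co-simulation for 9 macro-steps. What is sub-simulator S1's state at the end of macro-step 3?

macro 1: S0 reads c0=2 → after 1×micro: 5; S1 reads c2=0 → after 2×micro: 3; S2 reads c1=3 → after 1×micro: 3 ⇒ (c0=5, c1=3, c2=3)
macro 2: S0 reads c0=5 → after 1×micro: 5; S1 reads c2=3 → after 2×micro: 2; S2 reads c1=2 → after 1×micro: -2 ⇒ (c0=5, c1=2, c2=-2)
macro 3: S0 reads c0=5 → after 1×micro: 5; S1 reads c2=-2 → after 2×micro: 3; S2 reads c1=3 → after 1×micro: 3 ⇒ (c0=5, c1=3, c2=3)
macro 4: S0 reads c0=5 → after 1×micro: 5; S1 reads c2=3 → after 2×micro: 2; S2 reads c1=2 → after 1×micro: -2 ⇒ (c0=5, c1=2, c2=-2)
macro 5: S0 reads c0=5 → after 1×micro: 5; S1 reads c2=-2 → after 2×micro: 3; S2 reads c1=3 → after 1×micro: 3 ⇒ (c0=5, c1=3, c2=3)
macro 6: S0 reads c0=5 → after 1×micro: 5; S1 reads c2=3 → after 2×micro: 2; S2 reads c1=2 → after 1×micro: -2 ⇒ (c0=5, c1=2, c2=-2)
macro 7: S0 reads c0=5 → after 1×micro: 5; S1 reads c2=-2 → after 2×micro: 3; S2 reads c1=3 → after 1×micro: 3 ⇒ (c0=5, c1=3, c2=3)
macro 8: S0 reads c0=5 → after 1×micro: 5; S1 reads c2=3 → after 2×micro: 2; S2 reads c1=2 → after 1×micro: -2 ⇒ (c0=5, c1=2, c2=-2)
macro 9: S0 reads c0=5 → after 1×micro: 5; S1 reads c2=-2 → after 2×micro: 3; S2 reads c1=3 → after 1×micro: 3 ⇒ (c0=5, c1=3, c2=3)

S1 state at macro-step 3 = 3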